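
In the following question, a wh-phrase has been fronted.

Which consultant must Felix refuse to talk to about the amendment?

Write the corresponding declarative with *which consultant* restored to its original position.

'which consultant' is the object of the preposition 'to'. Wh-movement fronts it, leaving a gap right after 'to':
Which consultant must Felix refuse to talk to ___ about the amendment?

Felix must refuse to talk to which consultant about the amendment.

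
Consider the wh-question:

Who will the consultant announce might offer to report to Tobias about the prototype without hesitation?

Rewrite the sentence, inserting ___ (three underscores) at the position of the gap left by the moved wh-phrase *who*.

Who will the consultant announce ___ might offer to report to Tobias about the prototype without hesitation?

Underlying clause: The consultant will announce who might offer to report to Tobias about the prototype without hesitation.
'who' functions as the subject of the clause embedded under 'announce'. The gap is right after 'announce'.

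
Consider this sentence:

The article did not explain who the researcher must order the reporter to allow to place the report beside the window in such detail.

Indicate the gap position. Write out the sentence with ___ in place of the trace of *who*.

In situ: The researcher must order the reporter to allow who to place the report beside the window in such detail.
'who' functions as the direct object of 'allow'. The gap is right after 'allow'.

The article did not explain who the researcher must order the reporter to allow ___ to place the report beside the window in such detail.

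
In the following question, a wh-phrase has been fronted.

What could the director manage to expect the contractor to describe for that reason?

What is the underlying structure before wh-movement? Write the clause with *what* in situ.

The filler 'what' is interpreted as the direct object of 'describe'. Wh-movement fronts it, leaving a gap right after 'describe':
What could the director manage to expect the contractor to describe ___ for that reason?

The director could manage to expect the contractor to describe what for that reason.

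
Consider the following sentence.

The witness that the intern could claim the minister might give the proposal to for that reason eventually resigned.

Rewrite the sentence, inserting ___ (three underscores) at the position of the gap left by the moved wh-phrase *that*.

The witness that the intern could claim the minister might give the proposal to ___ for that reason eventually resigned.

'that' functions as the object of the preposition 'to' (recipient of 'give'). The gap is right after 'to'.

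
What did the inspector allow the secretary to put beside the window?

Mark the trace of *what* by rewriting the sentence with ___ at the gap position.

What did the inspector allow the secretary to put ___ beside the window?

In situ: The inspector did allow the secretary to put what beside the window.
'what' functions as the direct object of 'put'. The gap is right after 'put'.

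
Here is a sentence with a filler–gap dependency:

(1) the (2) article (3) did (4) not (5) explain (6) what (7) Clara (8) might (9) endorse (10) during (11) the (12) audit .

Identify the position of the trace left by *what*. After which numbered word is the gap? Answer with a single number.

Underlying clause: Clara might endorse what during the audit.
The filler 'what' is interpreted as the direct object of 'endorse'. Fronting leaves a gap immediately after 'endorse':
The article did not explain what Clara might endorse ___ during the audit.
'endorse' is word 9.

9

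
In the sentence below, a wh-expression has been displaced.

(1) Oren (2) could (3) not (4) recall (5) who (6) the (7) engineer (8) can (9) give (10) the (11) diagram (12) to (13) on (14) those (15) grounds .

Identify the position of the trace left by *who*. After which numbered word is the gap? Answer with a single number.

12

Pre-movement form: The engineer can give the diagram to who on those grounds.
The filler 'who' is interpreted as the object of the preposition 'to' (recipient of 'give'). It moves to the left edge, and the trace sits right after 'to':
Oren could not recall who the engineer can give the diagram to ___ on those grounds.
'to' is word 12.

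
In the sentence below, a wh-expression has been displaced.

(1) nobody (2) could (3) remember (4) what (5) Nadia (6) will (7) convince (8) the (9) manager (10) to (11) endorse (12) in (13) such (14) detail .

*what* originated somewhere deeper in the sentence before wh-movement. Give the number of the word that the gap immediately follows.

11

Pre-movement form: Nadia will convince the manager to endorse what in such detail.
'what' is the direct object of 'endorse'. Wh-movement fronts it, leaving a gap right after 'endorse':
Nobody could remember what Nadia will convince the manager to endorse ___ in such detail.
'endorse' is word 11.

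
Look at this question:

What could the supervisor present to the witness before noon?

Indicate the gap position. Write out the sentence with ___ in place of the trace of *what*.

What could the supervisor present ___ to the witness before noon?

Pre-movement form: The supervisor could present what to the witness before noon.
'what' functions as the direct object of 'present'. The gap is right after 'present'.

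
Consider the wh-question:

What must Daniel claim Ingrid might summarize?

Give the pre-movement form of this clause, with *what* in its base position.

'what' is the direct object of 'summarize'. Fronting leaves a gap immediately after 'summarize':
What must Daniel claim Ingrid might summarize ___?

Daniel must claim Ingrid might summarize what.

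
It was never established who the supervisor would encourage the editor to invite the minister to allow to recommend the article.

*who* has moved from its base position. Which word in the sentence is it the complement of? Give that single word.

allow

Pre-movement form: The supervisor would encourage the editor to invite the minister to allow who to recommend the article.
'who' is the direct object of 'allow'. Fronting leaves a gap immediately after 'allow':
It was never established who the supervisor would encourage the editor to invite the minister to allow ___ to recommend the article.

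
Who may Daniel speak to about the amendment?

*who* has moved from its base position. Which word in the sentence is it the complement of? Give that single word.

to

Before movement: Daniel may speak to who about the amendment.
The filler 'who' is interpreted as the object of the preposition 'to'. Wh-movement fronts it, leaving a gap right after 'to':
Who may Daniel speak to ___ about the amendment?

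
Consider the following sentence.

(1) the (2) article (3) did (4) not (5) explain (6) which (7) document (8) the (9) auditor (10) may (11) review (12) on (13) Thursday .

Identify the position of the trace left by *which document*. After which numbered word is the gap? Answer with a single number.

11

Underlying clause: The auditor may review which document on Thursday.
'which document' functions as the direct object of 'review'. Fronting leaves a gap immediately after 'review':
The article did not explain which document the auditor may review ___ on Thursday.
'review' is word 11.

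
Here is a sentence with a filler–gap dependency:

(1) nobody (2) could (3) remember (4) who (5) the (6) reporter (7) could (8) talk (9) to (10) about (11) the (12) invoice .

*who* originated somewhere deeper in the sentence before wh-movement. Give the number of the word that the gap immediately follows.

Pre-movement form: The reporter could talk to who about the invoice.
The filler 'who' is interpreted as the object of the preposition 'to'. Fronting leaves a gap immediately after 'to':
Nobody could remember who the reporter could talk to ___ about the invoice.
'to' is word 9.

9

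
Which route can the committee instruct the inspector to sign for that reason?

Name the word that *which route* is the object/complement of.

Pre-movement form: The committee can instruct the inspector to sign which route for that reason.
The filler 'which route' is interpreted as the direct object of 'sign'. Wh-movement fronts it, leaving a gap right after 'sign':
Which route can the committee instruct the inspector to sign ___ for that reason?

sign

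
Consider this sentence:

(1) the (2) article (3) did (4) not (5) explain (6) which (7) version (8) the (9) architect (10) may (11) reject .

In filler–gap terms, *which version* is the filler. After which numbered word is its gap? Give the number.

Pre-movement form: The architect may reject which version.
The filler 'which version' is interpreted as the direct object of 'reject'. Fronting leaves a gap immediately after 'reject':
The article did not explain which version the architect may reject ___.
'reject' is word 11.

11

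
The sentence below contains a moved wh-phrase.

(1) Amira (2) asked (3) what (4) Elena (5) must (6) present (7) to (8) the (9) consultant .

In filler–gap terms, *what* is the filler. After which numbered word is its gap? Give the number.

In situ: Elena must present what to the consultant.
'what' is the direct object of 'present'. Fronting leaves a gap immediately after 'present':
Amira asked what Elena must present ___ to the consultant.
'present' is word 6.

6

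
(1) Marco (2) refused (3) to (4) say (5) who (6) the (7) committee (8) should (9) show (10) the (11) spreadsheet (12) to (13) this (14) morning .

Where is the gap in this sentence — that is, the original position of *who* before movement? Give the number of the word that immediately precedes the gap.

Underlying clause: The committee should show the spreadsheet to who this morning.
'who' is the object of the preposition 'to' (recipient of 'show'). It moves to the left edge, and the trace sits right after 'to':
Marco refused to say who the committee should show the spreadsheet to ___ this morning.
'to' is word 12.

12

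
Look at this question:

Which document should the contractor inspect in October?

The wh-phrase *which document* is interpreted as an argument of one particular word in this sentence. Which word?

In situ: The contractor should inspect which document in October.
'which document' functions as the direct object of 'inspect'. It moves to the left edge, and the trace sits right after 'inspect':
Which document should the contractor inspect ___ in October?

inspect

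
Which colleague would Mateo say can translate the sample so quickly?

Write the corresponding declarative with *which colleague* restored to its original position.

Mateo would say which colleague can translate the sample so quickly.

'which colleague' is the subject of the clause embedded under 'say'. It moves to the left edge, and the trace sits right after 'say':
Which colleague would Mateo say ___ can translate the sample so quickly?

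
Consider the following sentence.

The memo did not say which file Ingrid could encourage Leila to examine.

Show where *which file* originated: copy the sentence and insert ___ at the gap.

The memo did not say which file Ingrid could encourage Leila to examine ___.

Underlying clause: Ingrid could encourage Leila to examine which file.
The filler 'which file' is interpreted as the direct object of 'examine'. The gap is right after 'examine'.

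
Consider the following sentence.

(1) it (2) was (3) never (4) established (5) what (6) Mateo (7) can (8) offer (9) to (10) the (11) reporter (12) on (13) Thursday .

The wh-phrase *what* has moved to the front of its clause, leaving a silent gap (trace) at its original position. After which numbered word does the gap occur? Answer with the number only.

8

Before movement: Mateo can offer what to the reporter on Thursday.
'what' functions as the direct object of 'offer'. It moves to the left edge, and the trace sits right after 'offer':
It was never established what Mateo can offer ___ to the reporter on Thursday.
'offer' is word 8.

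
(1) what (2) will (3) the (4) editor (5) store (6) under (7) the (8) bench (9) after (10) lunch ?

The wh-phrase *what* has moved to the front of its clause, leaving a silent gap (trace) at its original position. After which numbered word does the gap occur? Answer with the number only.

In situ: The editor will store what under the bench after lunch.
'what' is the direct object of 'store'. Fronting leaves a gap immediately after 'store':
What will the editor store ___ under the bench after lunch?
'store' is word 5.

5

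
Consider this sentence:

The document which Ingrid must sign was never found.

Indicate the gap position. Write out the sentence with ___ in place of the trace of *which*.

'which' functions as the direct object of 'sign'. The gap is right after 'sign'.

The document which Ingrid must sign ___ was never found.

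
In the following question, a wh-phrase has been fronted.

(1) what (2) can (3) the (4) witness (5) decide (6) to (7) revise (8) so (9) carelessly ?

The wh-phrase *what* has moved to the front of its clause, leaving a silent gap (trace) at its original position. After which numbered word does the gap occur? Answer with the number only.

Underlying clause: The witness can decide to revise what so carelessly.
'what' functions as the direct object of 'revise'. It moves to the left edge, and the trace sits right after 'revise':
What can the witness decide to revise ___ so carelessly?
'revise' is word 7.

7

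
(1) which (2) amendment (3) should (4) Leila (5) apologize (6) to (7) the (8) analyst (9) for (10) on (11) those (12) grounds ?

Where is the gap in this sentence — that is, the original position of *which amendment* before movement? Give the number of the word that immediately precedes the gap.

Before movement: Leila should apologize to the analyst for which amendment on those grounds.
'which amendment' functions as the object of the preposition 'for'. It moves to the left edge, and the trace sits right after 'for':
Which amendment should Leila apologize to the analyst for ___ on those grounds?
'for' is word 9.

9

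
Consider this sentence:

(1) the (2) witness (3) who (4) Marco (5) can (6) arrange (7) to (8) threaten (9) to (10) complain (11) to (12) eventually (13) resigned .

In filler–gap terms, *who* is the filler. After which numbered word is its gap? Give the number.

11

The filler 'who' is interpreted as the object of the preposition 'to'. Wh-movement fronts it, leaving a gap right after 'to':
The witness who Marco can arrange to threaten to complain to ___ eventually resigned.
'to' is word 11.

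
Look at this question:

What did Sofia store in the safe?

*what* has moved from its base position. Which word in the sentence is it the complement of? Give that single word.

store

Pre-movement form: Sofia did store what in the safe.
'what' functions as the direct object of 'store'. It moves to the left edge, and the trace sits right after 'store':
What did Sofia store ___ in the safe?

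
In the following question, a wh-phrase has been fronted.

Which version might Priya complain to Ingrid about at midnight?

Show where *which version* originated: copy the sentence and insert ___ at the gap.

Which version might Priya complain to Ingrid about ___ at midnight?

Pre-movement form: Priya might complain to Ingrid about which version at midnight.
The filler 'which version' is interpreted as the object of the preposition 'about'. The gap is right after 'about'.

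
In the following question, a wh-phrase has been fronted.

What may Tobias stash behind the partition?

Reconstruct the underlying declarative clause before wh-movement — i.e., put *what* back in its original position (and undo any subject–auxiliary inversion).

'what' functions as the direct object of 'stash'. Fronting leaves a gap immediately after 'stash':
What may Tobias stash ___ behind the partition?

Tobias may stash what behind the partition.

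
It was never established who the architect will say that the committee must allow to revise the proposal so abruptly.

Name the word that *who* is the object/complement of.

Underlying clause: The architect will say that the committee must allow who to revise the proposal so abruptly.
'who' is the direct object of 'allow'. Fronting leaves a gap immediately after 'allow':
It was never established who the architect will say that the committee must allow ___ to revise the proposal so abruptly.

allow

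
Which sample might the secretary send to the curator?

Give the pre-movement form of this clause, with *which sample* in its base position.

The filler 'which sample' is interpreted as the direct object of 'send'. It moves to the left edge, and the trace sits right after 'send':
Which sample might the secretary send ___ to the curator?

The secretary might send which sample to the curator.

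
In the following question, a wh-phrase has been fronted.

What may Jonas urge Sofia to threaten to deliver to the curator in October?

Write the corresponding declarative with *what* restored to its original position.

'what' functions as the direct object of 'deliver'. Fronting leaves a gap immediately after 'deliver':
What may Jonas urge Sofia to threaten to deliver ___ to the curator in October?

Jonas may urge Sofia to threaten to deliver what to the curator in October.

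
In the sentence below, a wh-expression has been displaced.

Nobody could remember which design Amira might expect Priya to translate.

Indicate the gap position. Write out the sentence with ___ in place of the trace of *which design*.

Before movement: Amira might expect Priya to translate which design.
The filler 'which design' is interpreted as the direct object of 'translate'. The gap is right after 'translate'.

Nobody could remember which design Amira might expect Priya to translate ___.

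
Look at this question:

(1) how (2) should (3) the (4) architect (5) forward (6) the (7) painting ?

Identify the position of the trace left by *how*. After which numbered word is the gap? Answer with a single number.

7

In situ: The architect should forward the painting how.
'how' is the manner adjunct. Fronting leaves a gap immediately after 'painting':
How should the architect forward the painting ___?
'painting' is word 7.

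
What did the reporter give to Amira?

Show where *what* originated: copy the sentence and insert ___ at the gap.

What did the reporter give ___ to Amira?

In situ: The reporter did give what to Amira.
'what' functions as the direct object of 'give'. The gap is right after 'give'.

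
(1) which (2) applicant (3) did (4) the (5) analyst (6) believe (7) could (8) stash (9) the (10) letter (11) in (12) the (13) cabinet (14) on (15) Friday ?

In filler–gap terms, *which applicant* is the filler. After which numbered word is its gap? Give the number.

Before movement: The analyst did believe which applicant could stash the letter in the cabinet on Friday.
'which applicant' functions as the subject of the clause embedded under 'believe'. Wh-movement fronts it, leaving a gap right after 'believe':
Which applicant did the analyst believe ___ could stash the letter in the cabinet on Friday?
'believe' is word 6.

6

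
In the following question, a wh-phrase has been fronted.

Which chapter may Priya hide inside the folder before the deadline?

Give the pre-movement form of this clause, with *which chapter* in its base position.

Priya may hide which chapter inside the folder before the deadline.

'which chapter' functions as the direct object of 'hide'. It moves to the left edge, and the trace sits right after 'hide':
Which chapter may Priya hide ___ inside the folder before the deadline?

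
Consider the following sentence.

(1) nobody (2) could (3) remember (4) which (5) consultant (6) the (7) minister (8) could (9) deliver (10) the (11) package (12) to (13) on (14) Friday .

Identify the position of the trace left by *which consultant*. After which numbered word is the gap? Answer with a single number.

In situ: The minister could deliver the package to which consultant on Friday.
'which consultant' is the object of the preposition 'to' (recipient of 'deliver'). Fronting leaves a gap immediately after 'to':
Nobody could remember which consultant the minister could deliver the package to ___ on Friday.
'to' is word 12.

12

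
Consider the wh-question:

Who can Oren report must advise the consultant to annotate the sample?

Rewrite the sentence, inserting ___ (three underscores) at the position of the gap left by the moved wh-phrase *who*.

Before movement: Oren can report who must advise the consultant to annotate the sample.
The filler 'who' is interpreted as the subject of the clause embedded under 'report'. The gap is right after 'report'.

Who can Oren report ___ must advise the consultant to annotate the sample?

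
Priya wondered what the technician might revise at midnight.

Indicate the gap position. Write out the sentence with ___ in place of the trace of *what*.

Pre-movement form: The technician might revise what at midnight.
'what' is the direct object of 'revise'. The gap is right after 'revise'.

Priya wondered what the technician might revise ___ at midnight.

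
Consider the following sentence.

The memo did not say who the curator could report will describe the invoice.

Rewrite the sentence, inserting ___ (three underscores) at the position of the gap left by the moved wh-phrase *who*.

Underlying clause: The curator could report who will describe the invoice.
The filler 'who' is interpreted as the subject of the clause embedded under 'report'. The gap is right after 'report'.

The memo did not say who the curator could report ___ will describe the invoice.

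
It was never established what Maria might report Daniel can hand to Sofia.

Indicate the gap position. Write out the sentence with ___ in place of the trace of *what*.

Underlying clause: Maria might report Daniel can hand what to Sofia.
'what' functions as the direct object of 'hand'. The gap is right after 'hand'.

It was never established what Maria might report Daniel can hand ___ to Sofia.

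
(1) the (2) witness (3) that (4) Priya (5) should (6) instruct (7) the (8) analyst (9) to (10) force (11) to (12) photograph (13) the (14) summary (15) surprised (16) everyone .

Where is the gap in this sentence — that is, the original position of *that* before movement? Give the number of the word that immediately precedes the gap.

10

'that' functions as the direct object of 'force'. Fronting leaves a gap immediately after 'force':
The witness that Priya should instruct the analyst to force ___ to photograph the summary surprised everyone.
'force' is word 10.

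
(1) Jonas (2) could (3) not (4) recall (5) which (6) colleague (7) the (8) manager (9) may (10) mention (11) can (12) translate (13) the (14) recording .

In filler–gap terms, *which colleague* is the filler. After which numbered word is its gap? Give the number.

10

Underlying clause: The manager may mention which colleague can translate the recording.
The filler 'which colleague' is interpreted as the subject of the clause embedded under 'mention'. It moves to the left edge, and the trace sits right after 'mention':
Jonas could not recall which colleague the manager may mention ___ can translate the recording.
'mention' is word 10.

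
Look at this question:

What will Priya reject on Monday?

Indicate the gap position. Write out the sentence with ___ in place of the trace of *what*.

Before movement: Priya will reject what on Monday.
'what' functions as the direct object of 'reject'. The gap is right after 'reject'.

What will Priya reject ___ on Monday?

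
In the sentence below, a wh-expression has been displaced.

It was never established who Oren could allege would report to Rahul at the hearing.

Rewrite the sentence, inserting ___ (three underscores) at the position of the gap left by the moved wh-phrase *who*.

Underlying clause: Oren could allege who would report to Rahul at the hearing.
'who' functions as the subject of the clause embedded under 'allege'. The gap is right after 'allege'.

It was never established who Oren could allege ___ would report to Rahul at the hearing.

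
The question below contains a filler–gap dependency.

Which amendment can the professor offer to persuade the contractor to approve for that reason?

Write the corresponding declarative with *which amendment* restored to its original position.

'which amendment' functions as the direct object of 'approve'. Fronting leaves a gap immediately after 'approve':
Which amendment can the professor offer to persuade the contractor to approve ___ for that reason?

The professor can offer to persuade the contractor to approve which amendment for that reason.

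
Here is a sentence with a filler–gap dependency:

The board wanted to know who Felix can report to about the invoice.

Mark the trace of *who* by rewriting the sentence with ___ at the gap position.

Pre-movement form: Felix can report to who about the invoice.
The filler 'who' is interpreted as the object of the preposition 'to'. The gap is right after 'to'.

The board wanted to know who Felix can report to ___ about the invoice.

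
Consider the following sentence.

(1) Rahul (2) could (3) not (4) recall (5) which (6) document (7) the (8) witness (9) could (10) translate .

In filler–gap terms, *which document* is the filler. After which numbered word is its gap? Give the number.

10

In situ: The witness could translate which document.
'which document' is the direct object of 'translate'. Fronting leaves a gap immediately after 'translate':
Rahul could not recall which document the witness could translate ___.
'translate' is word 10.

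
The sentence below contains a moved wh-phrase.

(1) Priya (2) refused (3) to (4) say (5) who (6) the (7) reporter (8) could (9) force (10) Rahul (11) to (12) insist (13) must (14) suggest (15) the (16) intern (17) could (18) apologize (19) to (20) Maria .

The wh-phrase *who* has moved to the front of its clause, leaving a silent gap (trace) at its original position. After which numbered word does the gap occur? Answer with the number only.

12

Before movement: The reporter could force Rahul to insist who must suggest the intern could apologize to Maria.
'who' functions as the subject of the clause embedded under 'insist'. Wh-movement fronts it, leaving a gap right after 'insist':
Priya refused to say who the reporter could force Rahul to insist ___ must suggest the intern could apologize to Maria.
'insist' is word 12.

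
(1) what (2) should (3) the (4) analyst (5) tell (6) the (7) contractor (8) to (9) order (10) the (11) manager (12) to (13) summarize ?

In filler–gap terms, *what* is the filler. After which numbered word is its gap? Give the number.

In situ: The analyst should tell the contractor to order the manager to summarize what.
'what' is the direct object of 'summarize'. Wh-movement fronts it, leaving a gap right after 'summarize':
What should the analyst tell the contractor to order the manager to summarize ___?
'summarize' is word 13.

13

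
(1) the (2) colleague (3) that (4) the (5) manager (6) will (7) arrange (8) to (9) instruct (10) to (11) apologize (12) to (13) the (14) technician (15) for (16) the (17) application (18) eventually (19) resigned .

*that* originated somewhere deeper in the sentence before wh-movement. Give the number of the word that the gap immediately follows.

'that' is the direct object of 'instruct'. Fronting leaves a gap immediately after 'instruct':
The colleague that the manager will arrange to instruct ___ to apologize to the technician for the application eventually resigned.
'instruct' is word 9.

9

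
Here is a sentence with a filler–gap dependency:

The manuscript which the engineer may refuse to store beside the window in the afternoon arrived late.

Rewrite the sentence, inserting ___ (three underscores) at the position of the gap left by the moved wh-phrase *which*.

'which' is the direct object of 'store'. The gap is right after 'store'.

The manuscript which the engineer may refuse to store ___ beside the window in the afternoon arrived late.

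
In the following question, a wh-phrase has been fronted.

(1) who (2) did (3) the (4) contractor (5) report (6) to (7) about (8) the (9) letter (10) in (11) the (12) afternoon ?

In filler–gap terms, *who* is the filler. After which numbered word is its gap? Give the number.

6

In situ: The contractor did report to who about the letter in the afternoon.
'who' functions as the object of the preposition 'to'. Wh-movement fronts it, leaving a gap right after 'to':
Who did the contractor report to ___ about the letter in the afternoon?
'to' is word 6.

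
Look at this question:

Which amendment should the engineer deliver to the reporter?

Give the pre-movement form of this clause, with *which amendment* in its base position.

The engineer should deliver which amendment to the reporter.

'which amendment' functions as the direct object of 'deliver'. Fronting leaves a gap immediately after 'deliver':
Which amendment should the engineer deliver ___ to the reporter?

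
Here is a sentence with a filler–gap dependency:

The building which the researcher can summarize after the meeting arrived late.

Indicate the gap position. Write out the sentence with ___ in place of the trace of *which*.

The building which the researcher can summarize ___ after the meeting arrived late.

'which' is the direct object of 'summarize'. The gap is right after 'summarize'.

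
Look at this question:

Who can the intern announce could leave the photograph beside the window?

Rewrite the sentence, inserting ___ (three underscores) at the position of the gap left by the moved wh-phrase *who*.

Who can the intern announce ___ could leave the photograph beside the window?

In situ: The intern can announce who could leave the photograph beside the window.
The filler 'who' is interpreted as the subject of the clause embedded under 'announce'. The gap is right after 'announce'.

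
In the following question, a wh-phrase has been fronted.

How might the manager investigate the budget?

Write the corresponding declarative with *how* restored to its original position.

'how' is the manner adjunct. It moves to the left edge, and the trace sits right after 'budget':
How might the manager investigate the budget ___?

The manager might investigate the budget how.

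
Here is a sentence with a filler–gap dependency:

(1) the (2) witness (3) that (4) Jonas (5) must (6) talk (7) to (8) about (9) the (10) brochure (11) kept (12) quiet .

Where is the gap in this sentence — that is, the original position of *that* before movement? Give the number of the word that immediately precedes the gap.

7

The filler 'that' is interpreted as the object of the preposition 'to'. It moves to the left edge, and the trace sits right after 'to':
The witness that Jonas must talk to ___ about the brochure kept quiet.
'to' is word 7.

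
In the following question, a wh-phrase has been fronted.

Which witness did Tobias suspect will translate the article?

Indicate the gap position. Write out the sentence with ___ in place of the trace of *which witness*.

Pre-movement form: Tobias did suspect which witness will translate the article.
'which witness' is the subject of the clause embedded under 'suspect'. The gap is right after 'suspect'.

Which witness did Tobias suspect ___ will translate the article?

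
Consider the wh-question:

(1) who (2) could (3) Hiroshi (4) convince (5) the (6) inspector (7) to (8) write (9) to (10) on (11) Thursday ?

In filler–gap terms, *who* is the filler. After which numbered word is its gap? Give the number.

Underlying clause: Hiroshi could convince the inspector to write to who on Thursday.
The filler 'who' is interpreted as the object of the preposition 'to'. It moves to the left edge, and the trace sits right after 'to':
Who could Hiroshi convince the inspector to write to ___ on Thursday?
'to' is word 9.

9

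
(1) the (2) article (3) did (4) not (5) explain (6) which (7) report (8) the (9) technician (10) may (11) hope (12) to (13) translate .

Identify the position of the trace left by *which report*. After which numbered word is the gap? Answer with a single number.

13

Underlying clause: The technician may hope to translate which report.
The filler 'which report' is interpreted as the direct object of 'translate'. It moves to the left edge, and the trace sits right after 'translate':
The article did not explain which report the technician may hope to translate ___.
'translate' is word 13.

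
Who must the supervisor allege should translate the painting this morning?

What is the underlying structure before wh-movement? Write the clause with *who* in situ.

The supervisor must allege who should translate the painting this morning.

'who' is the subject of the clause embedded under 'allege'. Fronting leaves a gap immediately after 'allege':
Who must the supervisor allege ___ should translate the painting this morning?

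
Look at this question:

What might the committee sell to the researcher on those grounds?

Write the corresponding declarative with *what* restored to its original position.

The committee might sell what to the researcher on those grounds.

'what' functions as the direct object of 'sell'. It moves to the left edge, and the trace sits right after 'sell':
What might the committee sell ___ to the researcher on those grounds?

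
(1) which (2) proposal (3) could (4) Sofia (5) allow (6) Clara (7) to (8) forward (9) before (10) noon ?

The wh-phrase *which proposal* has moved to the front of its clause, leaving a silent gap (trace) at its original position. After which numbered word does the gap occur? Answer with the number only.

8

Pre-movement form: Sofia could allow Clara to forward which proposal before noon.
'which proposal' functions as the direct object of 'forward'. It moves to the left edge, and the trace sits right after 'forward':
Which proposal could Sofia allow Clara to forward ___ before noon?
'forward' is word 8.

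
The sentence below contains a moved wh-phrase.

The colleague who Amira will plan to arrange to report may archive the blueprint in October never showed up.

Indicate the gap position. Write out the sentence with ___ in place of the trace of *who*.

The colleague who Amira will plan to arrange to report ___ may archive the blueprint in October never showed up.

'who' is the subject of the clause embedded under 'report'. The gap is right after 'report'.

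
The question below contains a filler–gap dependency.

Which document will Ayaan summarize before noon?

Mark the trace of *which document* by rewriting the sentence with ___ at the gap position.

Underlying clause: Ayaan will summarize which document before noon.
'which document' functions as the direct object of 'summarize'. The gap is right after 'summarize'.

Which document will Ayaan summarize ___ before noon?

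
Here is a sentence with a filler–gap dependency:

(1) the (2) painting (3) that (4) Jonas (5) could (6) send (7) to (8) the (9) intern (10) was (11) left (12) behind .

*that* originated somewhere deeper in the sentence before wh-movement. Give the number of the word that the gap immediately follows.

The filler 'that' is interpreted as the direct object of 'send'. It moves to the left edge, and the trace sits right after 'send':
The painting that Jonas could send ___ to the intern was left behind.
'send' is word 6.

6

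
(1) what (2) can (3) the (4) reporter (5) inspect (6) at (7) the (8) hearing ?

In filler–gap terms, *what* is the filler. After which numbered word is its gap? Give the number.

Pre-movement form: The reporter can inspect what at the hearing.
'what' functions as the direct object of 'inspect'. Fronting leaves a gap immediately after 'inspect':
What can the reporter inspect ___ at the hearing?
'inspect' is word 5.

5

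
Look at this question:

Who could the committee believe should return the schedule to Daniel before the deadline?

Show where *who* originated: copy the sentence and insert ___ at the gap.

Pre-movement form: The committee could believe who should return the schedule to Daniel before the deadline.
'who' is the subject of the clause embedded under 'believe'. The gap is right after 'believe'.

Who could the committee believe ___ should return the schedule to Daniel before the deadline?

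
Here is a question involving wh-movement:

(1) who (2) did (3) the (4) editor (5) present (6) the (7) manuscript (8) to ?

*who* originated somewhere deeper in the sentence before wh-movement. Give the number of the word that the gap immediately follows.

Before movement: The editor did present the manuscript to who.
'who' is the object of the preposition 'to' (recipient of 'present'). Fronting leaves a gap immediately after 'to':
Who did the editor present the manuscript to ___?
'to' is word 8.

8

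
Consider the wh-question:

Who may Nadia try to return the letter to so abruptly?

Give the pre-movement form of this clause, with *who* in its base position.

'who' functions as the object of the preposition 'to' (recipient of 'return'). Wh-movement fronts it, leaving a gap right after 'to':
Who may Nadia try to return the letter to ___ so abruptly?

Nadia may try to return the letter to who so abruptly.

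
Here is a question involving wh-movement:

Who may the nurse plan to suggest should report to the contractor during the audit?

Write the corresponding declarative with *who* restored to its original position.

The nurse may plan to suggest who should report to the contractor during the audit.

'who' is the subject of the clause embedded under 'suggest'. It moves to the left edge, and the trace sits right after 'suggest':
Who may the nurse plan to suggest ___ should report to the contractor during the audit?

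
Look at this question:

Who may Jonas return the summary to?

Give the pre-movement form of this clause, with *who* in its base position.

The filler 'who' is interpreted as the object of the preposition 'to' (recipient of 'return'). It moves to the left edge, and the trace sits right after 'to':
Who may Jonas return the summary to ___?

Jonas may return the summary to who.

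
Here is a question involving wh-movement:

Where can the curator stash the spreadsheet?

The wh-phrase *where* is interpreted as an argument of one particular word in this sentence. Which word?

In situ: The curator can stash the spreadsheet where.
The filler 'where' is interpreted as the locative complement of 'stash'. Fronting leaves a gap immediately after 'spreadsheet':
Where can the curator stash the spreadsheet ___?

stash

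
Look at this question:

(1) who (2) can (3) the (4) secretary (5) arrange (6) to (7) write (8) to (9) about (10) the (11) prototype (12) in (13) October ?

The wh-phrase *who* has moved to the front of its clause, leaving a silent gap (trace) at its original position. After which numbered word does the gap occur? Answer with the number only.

In situ: The secretary can arrange to write to who about the prototype in October.
'who' is the object of the preposition 'to'. Fronting leaves a gap immediately after 'to':
Who can the secretary arrange to write to ___ about the prototype in October?
'to' is word 8.

8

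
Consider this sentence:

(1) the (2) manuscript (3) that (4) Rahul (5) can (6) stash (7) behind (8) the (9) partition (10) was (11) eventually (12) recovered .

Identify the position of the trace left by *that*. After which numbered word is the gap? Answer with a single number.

The filler 'that' is interpreted as the direct object of 'stash'. It moves to the left edge, and the trace sits right after 'stash':
The manuscript that Rahul can stash ___ behind the partition was eventually recovered.
'stash' is word 6.

6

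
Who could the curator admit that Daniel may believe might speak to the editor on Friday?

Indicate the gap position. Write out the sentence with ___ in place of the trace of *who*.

Pre-movement form: The curator could admit that Daniel may believe who might speak to the editor on Friday.
The filler 'who' is interpreted as the subject of the clause embedded under 'believe'. The gap is right after 'believe'.

Who could the curator admit that Daniel may believe ___ might speak to the editor on Friday?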